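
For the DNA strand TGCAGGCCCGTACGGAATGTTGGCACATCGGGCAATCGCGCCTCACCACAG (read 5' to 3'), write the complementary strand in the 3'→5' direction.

Base-pairing A↔T, G↔C gives the complement. The complementary strand is antiparallel, so paired with a 5'→3' strand it runs 3'→5'.

3'-ACGTCCGGGCATGCCTTACAACCGTGTAGCCCGTTAGCGCGGAGTGGTGTC-5'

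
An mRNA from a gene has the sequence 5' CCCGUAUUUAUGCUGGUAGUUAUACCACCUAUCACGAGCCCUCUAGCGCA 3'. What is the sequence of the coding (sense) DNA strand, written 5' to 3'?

The coding DNA strand has the same 5'→3' sequence as the mRNA with U replaced by T.

5'-CCCGTATTTATGCTGGTAGTTATACCACCTATCACGAGCCCTCTAGCGCA-3'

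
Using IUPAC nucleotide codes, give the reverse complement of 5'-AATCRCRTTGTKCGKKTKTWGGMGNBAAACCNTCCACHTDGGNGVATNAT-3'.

Standard pairs A↔T, G↔C; ambiguity codes pair R↔Y, M↔K, W↔W, B↔V, D↔H, N↔N. Complement (TTAGYGYAACAMGCMMAMAWCCKCNVTTTGGNAGGTGDAHCCNCBTANTA), then reverse for 5'→3'.

5′-ATNATBCNCCHADGTGGANGGTTTVNCKCCWAMAMMCGMACAAYGYGATT-3′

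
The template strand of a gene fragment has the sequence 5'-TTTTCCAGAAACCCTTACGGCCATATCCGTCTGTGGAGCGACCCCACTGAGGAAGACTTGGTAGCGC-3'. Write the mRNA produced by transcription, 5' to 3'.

5'-GCGCUACCAAGUCUUCCUCAGUGGGGUCGCUCCACAGACGGAUAUGGCCGUAAGGGUUUCUGGAAAA-3'

The mRNA has the sequence of the coding strand (reverse complement of the template) with T→U. Reverse complement of TTTTCCAGAAACCCTTACGGCCATATCCGTCTGTGGAGCGACCCCACTGAGGAAGACTTGGTAGCGC is GCGCTACCAAGTCTTCCTCAGTGGGGTCGCTCCACAGACGGATATGGCCGTAAGGGTTTCTGGAAAA; then T→U.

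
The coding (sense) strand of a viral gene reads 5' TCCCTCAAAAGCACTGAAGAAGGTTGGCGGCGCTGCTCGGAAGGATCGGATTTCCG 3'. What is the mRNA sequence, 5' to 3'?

mRNA has the coding-strand sequence with U in place of T.

5'-UCCCUCAAAAGCACUGAAGAAGGUUGGCGGCGCUGCUCGGAAGGAUCGGAUUUCCG-3'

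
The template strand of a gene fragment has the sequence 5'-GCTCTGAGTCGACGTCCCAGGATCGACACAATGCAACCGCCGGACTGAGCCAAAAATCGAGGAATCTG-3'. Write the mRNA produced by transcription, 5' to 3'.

The mRNA has the sequence of the coding strand (reverse complement of the template) with T→U. Reverse complement of GCTCTGAGTCGACGTCCCAGGATCGACACAATGCAACCGCCGGACTGAGCCAAAAATCGAGGAATCTG is CAGATTCCTCGATTTTTGGCTCAGTCCGGCGGTTGCATTGTGTCGATCCTGGGACGTCGACTCAGAGC; then T→U.

5'-CAGAUUCCUCGAUUUUUGGCUCAGUCCGGCGGUUGCAUUGUGUCGAUCCUGGGACGUCGACUCAGAGC-3'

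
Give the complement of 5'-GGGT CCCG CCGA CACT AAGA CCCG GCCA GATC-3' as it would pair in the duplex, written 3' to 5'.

3'-CCCAGGGCGGCTGTGATTCTGGGCCGGTCTAG-5'

Base-pairing A↔T, G↔C gives the complement. The complementary strand is antiparallel, so paired with a 5'→3' strand it runs 3'→5'.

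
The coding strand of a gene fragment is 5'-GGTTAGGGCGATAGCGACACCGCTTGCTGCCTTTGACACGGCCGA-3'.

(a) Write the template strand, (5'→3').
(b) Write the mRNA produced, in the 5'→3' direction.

(a) The template strand is the reverse complement of the coding strand: complement CCAATCCCGCTATCGCTGTGGCGAACGACGGAAACTGTGCCGGCT, then reverse.
(b) mRNA matches the coding strand with T→U.

(a) 5′-TCGGCCGTGTCAAAGGCAGCAAGCGGTGTCGCTATCGCCCTAACC-3′
(b) 5'-GGUUAGGGCGAUAGCGACACCGCUUGCUGCCUUUGACACGGCCGA-3'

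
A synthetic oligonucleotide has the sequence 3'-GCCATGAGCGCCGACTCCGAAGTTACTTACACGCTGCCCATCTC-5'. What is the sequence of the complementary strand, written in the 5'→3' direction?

5'-CGGTACTCGCGGCTGAGGCTTCAATGAATGTGCGACGGGTAGAG-3'

The strand is given 3'→5', so its complement runs 5'→3' in the same left-to-right order: pair each base A↔T, G↔C.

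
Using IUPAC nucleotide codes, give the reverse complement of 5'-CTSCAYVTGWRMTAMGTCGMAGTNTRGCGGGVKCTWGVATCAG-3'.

Standard pairs A↔T, G↔C; ambiguity codes pair R↔Y, M↔K, W↔W, S↔S, V↔B, N↔N. Complement (GASGTRBACWYKATKCAGCKTCANAYCGCCCBMGAWCBTAGTC), then reverse for 5'→3'.

5′-CTGATBCWAGMBCCCGCYANACTKCGACKTAKYWCABRTGSAG-3′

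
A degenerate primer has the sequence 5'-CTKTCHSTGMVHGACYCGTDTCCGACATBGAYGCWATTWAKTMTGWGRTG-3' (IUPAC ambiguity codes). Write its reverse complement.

Standard pairs A↔T, G↔C; ambiguity codes pair R↔Y, M↔K, W↔W, S↔S, B↔V, D↔H. Complement (GAMAGDSACKBDCTGRGCAHAGGCTGTAVCTRCGWTAAWTMAKACWCYAC), then reverse for 5'→3'.

5'-CAYCWCAKAMTWAATWGCRTCVATGTCGGAHACGRGTCDBKCASDGAMAG-3'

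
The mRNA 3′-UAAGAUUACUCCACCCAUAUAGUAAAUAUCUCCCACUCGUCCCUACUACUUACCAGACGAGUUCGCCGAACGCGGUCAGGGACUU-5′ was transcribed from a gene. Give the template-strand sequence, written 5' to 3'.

Written 5'→3' the mRNA is UUCAGGGACUGGCGCAAGCCGCUUGAGCAGACCAUUCAUCAUCCCUGCUCACCCUCUAUAAAUGAUAUACCCACCUCAUUAGAAU, so the coding DNA strand is TTCAGGGACTGGCGCAAGCCGCTTGAGCAGACCATTCATCATCCCTGCTCACCCTCTATAAATGATATACCCACCTCATTAGAAT. The template is its reverse complement.

5'-ATTCTAATGAGGTGGGTATATCATTTATAGAGGGTGAGCAGGGATGATGAATGGTCTGCTCAAGCGGCTTGCGCCAGTCCCTGAA-3'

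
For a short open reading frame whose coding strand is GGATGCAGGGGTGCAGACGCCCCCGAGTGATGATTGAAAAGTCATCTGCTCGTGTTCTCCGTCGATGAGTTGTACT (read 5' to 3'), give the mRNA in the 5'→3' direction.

5'-GGAUGCAGGGGUGCAGACGCCCCCGAGUGAUGAUUGAAAAGUCAUCUGCUCGUGUUCUCCGUCGAUGAGUUGUACU-3'

mRNA has the coding-strand sequence with U in place of T.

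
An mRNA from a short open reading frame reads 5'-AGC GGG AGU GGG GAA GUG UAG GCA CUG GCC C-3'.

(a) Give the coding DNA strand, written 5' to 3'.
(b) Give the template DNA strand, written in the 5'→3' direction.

(a) 5'-AGCGGGAGTGGGGAAGTGTAGGCACTGGCCC-3'
(b) 5′-GGGCCAGTGCCTACACTTCCCCACTCCCGCT-3′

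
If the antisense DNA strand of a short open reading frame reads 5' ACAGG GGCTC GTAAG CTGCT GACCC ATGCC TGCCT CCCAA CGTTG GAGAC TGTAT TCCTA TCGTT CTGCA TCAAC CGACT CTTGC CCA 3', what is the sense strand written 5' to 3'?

5′-TGGGCAAGAGTCGGTTGATGCAGAACGATAGGAATACAGTCTCCAACGTTGGGAGGCAGGCATGGGTCAGCAGCTTACGAGCCCCTGT-3′

The coding strand is complementary and antiparallel to the template: take the complement (A↔T, G↔C) and reverse.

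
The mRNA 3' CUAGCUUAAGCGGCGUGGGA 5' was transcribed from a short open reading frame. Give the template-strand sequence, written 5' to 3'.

5'-GATCGAATTCGCCGCACCCT-3'

Written 5'→3' the mRNA is AGGGUGCGGCGAAUUCGAUC, so the coding DNA strand is AGGGTGCGGCGAATTCGATC. The template is its reverse complement.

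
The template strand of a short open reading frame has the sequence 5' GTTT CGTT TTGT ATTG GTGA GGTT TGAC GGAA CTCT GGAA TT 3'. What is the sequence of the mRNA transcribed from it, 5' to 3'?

5'-AAUUCCAGAGUUCCGUCAAACCUCACCAAUACAAAACGAAAC-3'

RNA polymerase reads the template 3'→5' and synthesizes mRNA 5'→3' by base-pairing (A→U, T→A, G↔C). The complement of the template is CAAAGCAAAACATAACCACTCCAAACTGCCTTGAGACCTTAA; antiparallel, so 5'→3' the coding strand is AATTCCAGAGTTCCGTCAAACCTCACCAATACAAAACGAAAC. Replace T with U for the mRNA.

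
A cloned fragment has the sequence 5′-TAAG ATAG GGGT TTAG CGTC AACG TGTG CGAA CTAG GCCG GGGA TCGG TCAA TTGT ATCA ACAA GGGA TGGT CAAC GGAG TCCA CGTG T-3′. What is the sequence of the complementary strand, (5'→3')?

The complement of TAAGATAGGGGTTTAGCGTCAACGTGTGCGAACTAGGCCGGGGATCGGTCAATTGTATCAACAAGGGATGGTCAACGGAGTCCACGTGT is ATTCTATCCCCAAATCGCAGTTGCACACGCTTGATCCGGCCCCTAGCCAGTTAACATAGTTGTTCCCTACCAGTTGCCTCAGGTGCACA (A↔T, G↔C). DNA strands are antiparallel, so the complementary strand runs 3'→5'; reversing gives the 5'→3' form.

5'-ACACGTGGACTCCGTTGACCATCCCTTGTTGATACAATTGACCGATCCCCGGCCTAGTTCGCACACGTTGACGCTAAACCCCTATCTTA-3'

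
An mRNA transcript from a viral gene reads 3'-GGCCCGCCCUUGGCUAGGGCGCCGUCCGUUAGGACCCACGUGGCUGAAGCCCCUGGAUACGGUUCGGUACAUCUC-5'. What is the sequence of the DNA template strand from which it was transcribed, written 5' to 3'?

5'-CCGGGCGGGAACCGATCCCGCGGCAGGCAATCCTGGGTGCACCGACTTCGGGGACCTATGCCAAGCCATGTAGAG-3'

Written 5'→3' the mRNA is CUCUACAUGGCUUGGCAUAGGUCCCCGAAGUCGGUGCACCCAGGAUUGCCUGCCGCGGGAUCGGUUCCCGCCCGG, so the coding DNA strand is CTCTACATGGCTTGGCATAGGTCCCCGAAGTCGGTGCACCCAGGATTGCCTGCCGCGGGATCGGTTCCCGCCCGG. The template is its reverse complement.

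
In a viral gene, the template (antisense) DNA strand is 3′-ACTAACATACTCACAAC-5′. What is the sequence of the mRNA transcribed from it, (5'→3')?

Reading the template 3'→5' as shown, RNA polymerase pairs each base (A→U, T→A, G↔C) to build mRNA 5'→3' directly.

5'-UGAUUGUAUGAGUGUUG-3'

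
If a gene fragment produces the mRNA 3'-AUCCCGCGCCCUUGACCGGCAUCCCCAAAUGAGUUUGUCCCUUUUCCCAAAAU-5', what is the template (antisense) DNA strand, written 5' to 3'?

5'-TAGGGCGCGGGAACTGGCCGTAGGGGTTTACTCAAACAGGGAAAAGGGTTTTA-3'

Written 5'→3' the mRNA is UAAAACCCUUUUCCCUGUUUGAGUAAACCCCUACGGCCAGUUCCCGCGCCCUA, so the coding DNA strand is TAAAACCCTTTTCCCTGTTTGAGTAAACCCCTACGGCCAGTTCCCGCGCCCTA. The template is its reverse complement.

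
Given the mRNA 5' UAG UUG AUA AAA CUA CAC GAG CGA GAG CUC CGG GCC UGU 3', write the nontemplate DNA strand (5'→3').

5'-TAGTTGATAAAACTACACGAGCGAGAGCTCCGGGCCTGT-3'

The coding DNA strand has the same 5'→3' sequence as the mRNA with U replaced by T.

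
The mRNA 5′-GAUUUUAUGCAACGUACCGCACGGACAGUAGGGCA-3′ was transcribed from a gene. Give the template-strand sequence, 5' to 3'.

Replace U with T to get the coding DNA strand: GATTTTATGCAACGTACCGCACGGACAGTAGGGCA. The template strand is its reverse complement (complement CTAAAATACGTTGCATGGCGTGCCTGTCATCCCGT, then reverse).

5'-TGCCCTACTGTCCGTGCGGTACGTTGCATAAAATC-3'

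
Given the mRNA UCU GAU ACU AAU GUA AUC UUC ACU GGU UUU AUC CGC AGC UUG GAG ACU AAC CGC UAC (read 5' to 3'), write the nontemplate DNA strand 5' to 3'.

5'-TCTGATACTAATGTAATCTTCACTGGTTTTATCCGCAGCTTGGAGACTAACCGCTAC-3'

The coding DNA strand has the same 5'→3' sequence as the mRNA with U replaced by T.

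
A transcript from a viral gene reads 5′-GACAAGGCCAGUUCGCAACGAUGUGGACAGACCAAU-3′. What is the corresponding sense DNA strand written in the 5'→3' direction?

5′-GACAAGGCCAGTTCGCAACGATGTGGACAGACCAAT-3′

The coding DNA strand has the same 5'→3' sequence as the mRNA with U replaced by T.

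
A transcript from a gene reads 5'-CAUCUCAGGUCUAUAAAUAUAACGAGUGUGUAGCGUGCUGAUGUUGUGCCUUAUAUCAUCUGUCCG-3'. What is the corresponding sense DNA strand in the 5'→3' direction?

The coding DNA strand has the same 5'→3' sequence as the mRNA with U replaced by T.

5'-CATCTCAGGTCTATAAATATAACGAGTGTGTAGCGTGCTGATGTTGTGCCTTATATCATCTGTCCG-3'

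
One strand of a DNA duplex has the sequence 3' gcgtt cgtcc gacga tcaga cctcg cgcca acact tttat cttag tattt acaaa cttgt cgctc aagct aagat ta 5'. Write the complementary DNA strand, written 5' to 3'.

5'-CGCAAGCAGGCTGCTAGTCTGGAGCGCGGTTGTGAAAATAGAATCATAAATGTTTGAACAGCGAGTTCGATTCTAAT-3'

The strand is given 3'→5', so its complement runs 5'→3' in the same left-to-right order: pair each base A↔T, G↔C.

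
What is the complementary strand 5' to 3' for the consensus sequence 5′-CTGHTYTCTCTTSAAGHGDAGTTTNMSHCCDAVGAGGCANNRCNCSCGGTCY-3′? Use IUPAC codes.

5'-RGACCGSGNGYNNTGCCTCBTHGGDSKNAAACTHCDCTTSAAGAGARADCAG-3'

Standard pairs A↔T, G↔C; ambiguity codes pair R↔Y, M↔K, S↔S, D↔H, V↔B, N↔N. Complement (GACDARAGAGAASTTCDCHTCAAANKSDGGHTBCTCCGTNNYGNGSGCCAGR), then reverse for 5'→3'.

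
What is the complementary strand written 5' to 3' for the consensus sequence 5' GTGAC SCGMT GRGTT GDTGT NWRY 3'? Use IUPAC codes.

Standard pairs A↔T, G↔C; ambiguity codes pair R↔Y, M↔K, W↔W, S↔S, D↔H, N↔N. Complement (CACTGSGCKACYCAACHACANWYR), then reverse for 5'→3'.

5'-RYWNACAHCAACYCAKCGSGTCAC-3'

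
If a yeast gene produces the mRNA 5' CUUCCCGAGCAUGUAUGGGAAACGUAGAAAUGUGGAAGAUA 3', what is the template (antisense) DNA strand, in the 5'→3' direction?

5′-TATCTTCCACATTTCTACGTTTCCCATACATGCTCGGGAAG-3′

Replace U with T to get the coding DNA strand: CTTCCCGAGCATGTATGGGAAACGTAGAAATGTGGAAGATA. The template strand is its reverse complement (complement GAAGGGCTCGTACATACCCTTTGCATCTTTACACCTTCTAT, then reverse).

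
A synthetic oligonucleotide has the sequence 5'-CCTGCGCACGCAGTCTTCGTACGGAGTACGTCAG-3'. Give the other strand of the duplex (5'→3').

The complement of CCTGCGCACGCAGTCTTCGTACGGAGTACGTCAG is GGACGCGTGCGTCAGAAGCATGCCTCATGCAGTC (A↔T, G↔C). DNA strands are antiparallel, so the complementary strand runs 3'→5'; reversing gives the 5'→3' form.

5′-CTGACGTACTCCGTACGAAGACTGCGTGCGCAGG-3′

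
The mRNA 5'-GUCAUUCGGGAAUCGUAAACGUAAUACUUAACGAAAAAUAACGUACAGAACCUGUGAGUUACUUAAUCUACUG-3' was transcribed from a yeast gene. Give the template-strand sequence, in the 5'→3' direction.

5′-CAGTAGATTAAGTAACTCACAGGTTCTGTACGTTATTTTTCGTTAAGTATTACGTTTACGATTCCCGAATGAC-3′

Replace U with T to get the coding DNA strand: GTCATTCGGGAATCGTAAACGTAATACTTAACGAAAAATAACGTACAGAACCTGTGAGTTACTTAATCTACTG. The template strand is its reverse complement (complement CAGTAAGCCCTTAGCATTTGCATTATGAATTGCTTTTTATTGCATGTCTTGGACACTCAATGAATTAGATGAC, then reverse).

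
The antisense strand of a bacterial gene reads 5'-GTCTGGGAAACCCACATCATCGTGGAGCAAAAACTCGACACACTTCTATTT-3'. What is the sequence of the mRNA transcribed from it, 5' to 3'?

The mRNA has the sequence of the coding strand (reverse complement of the template) with T→U. Reverse complement of GTCTGGGAAACCCACATCATCGTGGAGCAAAAACTCGACACACTTCTATTT is AAATAGAAGTGTGTCGAGTTTTTGCTCCACGATGATGTGGGTTTCCCAGAC; then T→U.

5′-AAAUAGAAGUGUGUCGAGUUUUUGCUCCACGAUGAUGUGGGUUUCCCAGAC-3′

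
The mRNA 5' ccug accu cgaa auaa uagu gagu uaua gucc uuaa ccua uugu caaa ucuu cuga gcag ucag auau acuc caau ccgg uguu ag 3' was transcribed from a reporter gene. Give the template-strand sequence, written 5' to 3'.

5'-CTAACACCGGATTGGAGTATATCTGACTGCTCAGAAGATTTGACAATAGGTTAAGGACTATAACTCACTATTATTTCGAGGTCAGG-3'

Replace U with T to get the coding DNA strand: CCTGACCTCGAAATAATAGTGAGTTATAGTCCTTAACCTATTGTCAAATCTTCTGAGCAGTCAGATATACTCCAATCCGGTGTTAG. The template strand is its reverse complement (complement GGACTGGAGCTTTATTATCACTCAATATCAGGAATTGGATAACAGTTTAGAAGACTCGTCAGTCTATATGAGGTTAGGCCACAATC, then reverse).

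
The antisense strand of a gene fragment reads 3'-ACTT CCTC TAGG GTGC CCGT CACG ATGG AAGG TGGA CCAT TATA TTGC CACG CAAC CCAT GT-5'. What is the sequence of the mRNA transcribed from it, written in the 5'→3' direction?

5'-UGAAGGAGAUCCCACGGGCAGUGCUACCUUCCACCUGGUAAUAUAACGGUGCGUUGGGUACA-3'

Reading the template 3'→5' as shown, RNA polymerase pairs each base (A→U, T→A, G↔C) to build mRNA 5'→3' directly.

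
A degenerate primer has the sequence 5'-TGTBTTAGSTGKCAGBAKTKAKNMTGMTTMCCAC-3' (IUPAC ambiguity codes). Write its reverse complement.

5′-GTGGKAAKCAKNMTMAMTVCTGMCASCTAAVACA-3′

Standard pairs A↔T, G↔C; ambiguity codes pair M↔K, S↔S, B↔V, N↔N. Complement (ACAVAATCSACMGTCVTMAMTMNKACKAAKGGTG), then reverse for 5'→3'.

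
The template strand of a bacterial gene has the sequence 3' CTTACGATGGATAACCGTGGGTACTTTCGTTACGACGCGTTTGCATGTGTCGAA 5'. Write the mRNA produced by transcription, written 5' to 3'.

5'-GAAUGCUACCUAUUGGCACCCAUGAAAGCAAUGCUGCGCAAACGUACACAGCUU-3'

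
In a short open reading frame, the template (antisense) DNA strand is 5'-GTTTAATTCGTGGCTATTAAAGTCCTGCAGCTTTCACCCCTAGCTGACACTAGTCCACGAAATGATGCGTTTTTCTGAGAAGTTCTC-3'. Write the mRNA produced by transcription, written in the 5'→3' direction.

The mRNA has the sequence of the coding strand (reverse complement of the template) with T→U. Reverse complement of GTTTAATTCGTGGCTATTAAAGTCCTGCAGCTTTCACCCCTAGCTGACACTAGTCCACGAAATGATGCGTTTTTCTGAGAAGTTCTC is GAGAACTTCTCAGAAAAACGCATCATTTCGTGGACTAGTGTCAGCTAGGGGTGAAAGCTGCAGGACTTTAATAGCCACGAATTAAAC; then T→U.

5'-GAGAACUUCUCAGAAAAACGCAUCAUUUCGUGGACUAGUGUCAGCUAGGGGUGAAAGCUGCAGGACUUUAAUAGCCACGAAUUAAAC-3'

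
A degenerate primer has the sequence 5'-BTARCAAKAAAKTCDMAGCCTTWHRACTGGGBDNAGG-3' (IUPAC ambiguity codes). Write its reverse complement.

Standard pairs A↔T, G↔C; ambiguity codes pair R↔Y, M↔K, W↔W, B↔V, D↔H, N↔N. Complement (VATYGTTMTTTMAGHKTCGGAAWDYTGACCCVHNTCC), then reverse for 5'→3'.

5'-CCTNHVCCCAGTYDWAAGGCTKHGAMTTTMTTGYTAV-3'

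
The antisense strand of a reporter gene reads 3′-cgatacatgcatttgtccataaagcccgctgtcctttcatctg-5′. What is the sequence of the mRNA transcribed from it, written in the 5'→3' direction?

Reading the template 3'→5' as shown, RNA polymerase pairs each base (A→U, T→A, G↔C) to build mRNA 5'→3' directly.

5'-GCUAUGUACGUAAACAGGUAUUUCGGGCGACAGGAAAGUAGAC-3'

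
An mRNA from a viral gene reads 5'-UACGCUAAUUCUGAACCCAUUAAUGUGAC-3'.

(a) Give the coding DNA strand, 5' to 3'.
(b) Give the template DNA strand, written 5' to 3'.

(a) The coding strand matches the mRNA with U→T.
(b) The template strand is the reverse complement of the coding strand.

(a) 5'-TACGCTAATTCTGAACCCATTAATGTGAC-3'
(b) 5'-GTCACATTAATGGGTTCAGAATTAGCGTA-3'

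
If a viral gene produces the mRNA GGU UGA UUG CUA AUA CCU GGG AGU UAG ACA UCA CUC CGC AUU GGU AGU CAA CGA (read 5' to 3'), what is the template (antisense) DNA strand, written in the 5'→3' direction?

Replace U with T to get the coding DNA strand: GGTTGATTGCTAATACCTGGGAGTTAGACATCACTCCGCATTGGTAGTCAACGA. The template strand is its reverse complement (complement CCAACTAACGATTATGGACCCTCAATCTGTAGTGAGGCGTAACCATCAGTTGCT, then reverse).

5'-TCGTTGACTACCAATGCGGAGTGATGTCTAACTCCCAGGTATTAGCAATCAACC-3'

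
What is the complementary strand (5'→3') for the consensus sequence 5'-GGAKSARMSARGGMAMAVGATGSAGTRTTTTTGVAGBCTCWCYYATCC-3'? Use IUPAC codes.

Standard pairs A↔T, G↔C; ambiguity codes pair R↔Y, M↔K, W↔W, S↔S, B↔V. Complement (CCTMSTYKSTYCCKTKTBCTACSTCAYAAAAACBTCVGAGWGRRTAGG), then reverse for 5'→3'.

5′-GGATRRGWGAGVCTBCAAAAAYACTSCATCBTKTKCCYTSKYTSMTCC-3′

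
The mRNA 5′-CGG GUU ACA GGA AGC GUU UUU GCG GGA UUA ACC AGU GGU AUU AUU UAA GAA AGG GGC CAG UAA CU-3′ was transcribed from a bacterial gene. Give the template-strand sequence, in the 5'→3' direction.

Replace U with T to get the coding DNA strand: CGGGTTACAGGAAGCGTTTTTGCGGGATTAACCAGTGGTATTATTTAAGAAAGGGGCCAGTAACT. The template strand is its reverse complement (complement GCCCAATGTCCTTCGCAAAAACGCCCTAATTGGTCACCATAATAAATTCTTTCCCCGGTCATTGA, then reverse).

5′-AGTTACTGGCCCCTTTCTTAAATAATACCACTGGTTAATCCCGCAAAAACGCTTCCTGTAACCCG-3′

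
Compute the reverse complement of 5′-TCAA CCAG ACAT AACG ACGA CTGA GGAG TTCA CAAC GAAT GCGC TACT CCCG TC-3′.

5′-GACGGGAGTAGCGCATTCGTTGTGAACTCCTCAGTCGTCGTTATGTCTGGTTGA-3′

Reading the sequence 3'→5' and pairing each base (A↔T, G↔C) gives the reverse complement directly.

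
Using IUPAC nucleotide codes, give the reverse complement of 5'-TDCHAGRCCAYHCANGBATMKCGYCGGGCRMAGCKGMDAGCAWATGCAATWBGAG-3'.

5'-CTCVWATTGCATWTGCTHKCMGCTKYGCCCGRCGMKATVCNTGDRTGGYCTDGHA-3'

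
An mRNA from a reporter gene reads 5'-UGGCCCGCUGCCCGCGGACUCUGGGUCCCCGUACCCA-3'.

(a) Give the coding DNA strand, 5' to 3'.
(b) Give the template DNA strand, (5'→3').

(a) 5'-TGGCCCGCTGCCCGCGGACTCTGGGTCCCCGTACCCA-3'
(b) 5'-TGGGTACGGGGACCCAGAGTCCGCGGGCAGCGGGCCA-3'

(a) The coding strand matches the mRNA with U→T.
(b) The template strand is the reverse complement of the coding strand.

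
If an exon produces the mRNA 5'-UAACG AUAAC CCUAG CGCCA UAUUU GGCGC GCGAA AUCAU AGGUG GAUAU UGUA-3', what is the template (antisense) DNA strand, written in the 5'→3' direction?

Replace U with T to get the coding DNA strand: TAACGATAACCCTAGCGCCATATTTGGCGCGCGAAATCATAGGTGGATATTGTA. The template strand is its reverse complement (complement ATTGCTATTGGGATCGCGGTATAAACCGCGCGCTTTAGTATCCACCTATAACAT, then reverse).

5'-TACAATATCCACCTATGATTTCGCGCGCCAAATATGGCGCTAGGGTTATCGTTA-3'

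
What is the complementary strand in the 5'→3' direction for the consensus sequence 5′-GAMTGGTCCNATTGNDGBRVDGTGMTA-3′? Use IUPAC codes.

5'-TAKCACHBYVCHNCAATNGGACCAKTC-3'

Standard pairs A↔T, G↔C; ambiguity codes pair R↔Y, M↔K, B↔V, D↔H, N↔N. Complement (CTKACCAGGNTAACNHCVYBHCACKAT), then reverse for 5'→3'.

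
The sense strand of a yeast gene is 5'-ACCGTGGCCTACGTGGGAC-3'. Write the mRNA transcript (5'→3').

5'-ACCGUGGCCUACGUGGGAC-3'

The mRNA is synthesized from the template strand, so it matches the coding strand with T replaced by U.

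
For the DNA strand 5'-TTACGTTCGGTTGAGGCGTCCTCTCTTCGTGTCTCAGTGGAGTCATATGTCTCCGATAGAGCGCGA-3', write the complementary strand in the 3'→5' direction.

Base-pairing A↔T, G↔C gives the complement. The complementary strand is antiparallel, so paired with a 5'→3' strand it runs 3'→5'.

3′-AATGCAAGCCAACTCCGCAGGAGAGAAGCACAGAGTCACCTCAGTATACAGAGGCTATCTCGCGCT-5′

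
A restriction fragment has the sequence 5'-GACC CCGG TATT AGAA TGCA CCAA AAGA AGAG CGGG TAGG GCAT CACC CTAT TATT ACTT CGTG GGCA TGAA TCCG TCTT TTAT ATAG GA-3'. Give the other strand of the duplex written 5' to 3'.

5'-TCCTATATAAAAGACGGATTCATGCCCACGAAGTAATAATAGGGTGATGCCCTACCCGCTCTTCTTTTGGTGCATTCTAATACCGGGGTC-3'

Pairing A↔T and G↔C gives CTGGGGCCATAATCTTACGTGGTTTTCTTCTCGCCCATCCCGTAGTGGGATAATAATGAAGCACCCGTACTTAGGCAGAAAATATATCCT, running 3'→5'. Reverse for the 5'→3' convention.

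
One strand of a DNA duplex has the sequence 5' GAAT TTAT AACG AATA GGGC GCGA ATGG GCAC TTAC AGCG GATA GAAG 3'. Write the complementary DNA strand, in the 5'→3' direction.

5'-CTTCTATCCGCTGTAAGTGCCCATTCGCGCCCTATTCGTTATAAATTC-3'

Pairing A↔T and G↔C gives CTTAAATATTGCTTATCCCGCGCTTACCCGTGAATGTCGCCTATCTTC, running 3'→5'. Reverse for the 5'→3' convention.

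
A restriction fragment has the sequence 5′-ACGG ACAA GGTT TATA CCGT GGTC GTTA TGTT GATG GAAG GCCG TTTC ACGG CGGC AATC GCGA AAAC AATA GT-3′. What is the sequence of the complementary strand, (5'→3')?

5'-ACTATTGTTTTCGCGATTGCCGCCGTGAAACGGCCTTCCATCAACATAACGACCACGGTATAAACCTTGTCCGT-3'

Pairing A↔T and G↔C gives TGCCTGTTCCAAATATGGCACCAGCAATACAACTACCTTCCGGCAAAGTGCCGCCGTTAGCGCTTTTGTTATCA, running 3'→5'. Reverse for the 5'→3' convention.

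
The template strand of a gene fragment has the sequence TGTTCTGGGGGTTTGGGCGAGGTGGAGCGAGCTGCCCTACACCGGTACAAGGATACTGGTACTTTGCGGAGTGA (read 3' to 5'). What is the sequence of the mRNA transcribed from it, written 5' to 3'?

Reading the template 3'→5' as shown, RNA polymerase pairs each base (A→U, T→A, G↔C) to build mRNA 5'→3' directly.

5′-ACAAGACCCCCAAACCCGCUCCACCUCGCUCGACGGGAUGUGGCCAUGUUCCUAUGACCAUGAAACGCCUCACU-3′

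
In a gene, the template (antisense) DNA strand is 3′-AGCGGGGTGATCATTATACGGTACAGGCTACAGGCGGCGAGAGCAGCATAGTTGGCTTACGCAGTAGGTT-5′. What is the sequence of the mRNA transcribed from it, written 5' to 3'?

Reading the template 3'→5' as shown, RNA polymerase pairs each base (A→U, T→A, G↔C) to build mRNA 5'→3' directly.

5'-UCGCCCCACUAGUAAUAUGCCAUGUCCGAUGUCCGCCGCUCUCGUCGUAUCAACCGAAUGCGUCAUCCAA-3'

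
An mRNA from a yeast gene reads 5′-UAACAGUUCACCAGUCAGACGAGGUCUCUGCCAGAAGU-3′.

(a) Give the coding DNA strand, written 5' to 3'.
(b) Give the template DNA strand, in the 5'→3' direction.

(a) The coding strand matches the mRNA with U→T.
(b) The template strand is the reverse complement of the coding strand.

(a) 5'-TAACAGTTCACCAGTCAGACGAGGTCTCTGCCAGAAGT-3'
(b) 5'-ACTTCTGGCAGAGACCTCGTCTGACTGGTGAACTGTTA-3'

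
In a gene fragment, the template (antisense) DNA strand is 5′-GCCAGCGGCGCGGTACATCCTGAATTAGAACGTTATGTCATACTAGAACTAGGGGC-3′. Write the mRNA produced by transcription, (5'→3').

5'-GCCCCUAGUUCUAGUAUGACAUAACGUUCUAAUUCAGGAUGUACCGCGCCGCUGGC-3'

The mRNA has the sequence of the coding strand (reverse complement of the template) with T→U. Reverse complement of GCCAGCGGCGCGGTACATCCTGAATTAGAACGTTATGTCATACTAGAACTAGGGGC is GCCCCTAGTTCTAGTATGACATAACGTTCTAATTCAGGATGTACCGCGCCGCTGGC; then T→U.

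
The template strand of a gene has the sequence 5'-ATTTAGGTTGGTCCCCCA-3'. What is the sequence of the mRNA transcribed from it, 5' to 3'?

RNA polymerase reads the template 3'→5' and synthesizes mRNA 5'→3' by base-pairing (A→U, T→A, G↔C). The complement of the template is TAAATCCAACCAGGGGGT; antiparallel, so 5'→3' the coding strand is TGGGGGACCAACCTAAAT. Replace T with U for the mRNA.

5'-UGGGGGACCAACCUAAAU-3'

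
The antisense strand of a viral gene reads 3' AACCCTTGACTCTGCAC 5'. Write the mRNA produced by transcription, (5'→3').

5'-UUGGGAACUGAGACGUG-3'

Reading the template 3'→5' as shown, RNA polymerase pairs each base (A→U, T→A, G↔C) to build mRNA 5'→3' directly.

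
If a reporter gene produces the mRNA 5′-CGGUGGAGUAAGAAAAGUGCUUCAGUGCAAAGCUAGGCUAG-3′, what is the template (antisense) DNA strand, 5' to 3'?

Replace U with T to get the coding DNA strand: CGGTGGAGTAAGAAAAGTGCTTCAGTGCAAAGCTAGGCTAG. The template strand is its reverse complement (complement GCCACCTCATTCTTTTCACGAAGTCACGTTTCGATCCGATC, then reverse).

5′-CTAGCCTAGCTTTGCACTGAAGCACTTTTCTTACTCCACCG-3′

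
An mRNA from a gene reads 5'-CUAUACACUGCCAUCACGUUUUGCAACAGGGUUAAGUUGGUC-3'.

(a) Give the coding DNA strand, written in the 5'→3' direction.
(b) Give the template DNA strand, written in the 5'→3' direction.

(a) 5'-CTATACACTGCCATCACGTTTTGCAACAGGGTTAAGTTGGTC-3'
(b) 5'-GACCAACTTAACCCTGTTGCAAAACGTGATGGCAGTGTATAG-3'

(a) The coding strand matches the mRNA with U→T.
(b) The template strand is the reverse complement of the coding strand.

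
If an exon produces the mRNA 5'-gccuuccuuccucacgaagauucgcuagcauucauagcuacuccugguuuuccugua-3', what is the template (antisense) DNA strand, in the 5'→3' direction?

Replace U with T to get the coding DNA strand: GCCTTCCTTCCTCACGAAGATTCGCTAGCATTCATAGCTACTCCTGGTTTTCCTGTA. The template strand is its reverse complement (complement CGGAAGGAAGGAGTGCTTCTAAGCGATCGTAAGTATCGATGAGGACCAAAAGGACAT, then reverse).

5'-TACAGGAAAACCAGGAGTAGCTATGAATGCTAGCGAATCTTCGTGAGGAAGGAAGGC-3'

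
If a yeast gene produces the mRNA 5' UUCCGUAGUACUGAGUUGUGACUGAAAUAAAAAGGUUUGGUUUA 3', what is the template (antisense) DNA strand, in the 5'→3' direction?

Replace U with T to get the coding DNA strand: TTCCGTAGTACTGAGTTGTGACTGAAATAAAAAGGTTTGGTTTA. The template strand is its reverse complement (complement AAGGCATCATGACTCAACACTGACTTTATTTTTCCAAACCAAAT, then reverse).

5'-TAAACCAAACCTTTTTATTTCAGTCACAACTCAGTACTACGGAA-3'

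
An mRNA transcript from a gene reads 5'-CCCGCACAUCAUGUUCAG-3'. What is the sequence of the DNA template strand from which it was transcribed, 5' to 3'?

5′-CTGAACATGATGTGCGGG-3′

Replace U with T to get the coding DNA strand: CCCGCACATCATGTTCAG. The template strand is its reverse complement (complement GGGCGTGTAGTACAAGTC, then reverse).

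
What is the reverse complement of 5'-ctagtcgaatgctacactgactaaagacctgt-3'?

5'-ACAGGTCTTTAGTCAGTGTAGCATTCGACTAG-3'

Reading the sequence 3'→5' and pairing each base (A↔T, G↔C) gives the reverse complement directly.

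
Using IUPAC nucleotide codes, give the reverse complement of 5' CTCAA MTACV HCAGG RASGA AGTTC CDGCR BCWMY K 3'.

5'-MRKWGVYGCHGGAACTTCSTYCCTGDBGTAKTTGAG-3'

Standard pairs A↔T, G↔C; ambiguity codes pair R↔Y, M↔K, W↔W, S↔S, B↔V, D↔H. Complement (GAGTTKATGBDGTCCYTSCTTCAAGGHCGYVGWKRM), then reverse for 5'→3'.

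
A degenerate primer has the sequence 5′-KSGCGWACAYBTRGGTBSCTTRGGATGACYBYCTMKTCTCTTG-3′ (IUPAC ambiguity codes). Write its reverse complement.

Standard pairs A↔T, G↔C; ambiguity codes pair R↔Y, M↔K, W↔W, S↔S, B↔V. Complement (MSCGCWTGTRVAYCCAVSGAAYCCTACTGRVRGAKMAGAGAAC), then reverse for 5'→3'.

5'-CAAGAGAMKAGRVRGTCATCCYAAGSVACCYAVRTGTWCGCSM-3'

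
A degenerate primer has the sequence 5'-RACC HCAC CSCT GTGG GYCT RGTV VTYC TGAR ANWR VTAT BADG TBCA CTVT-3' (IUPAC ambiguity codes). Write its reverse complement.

5'-ABAGTGVACHTVATABYWNTYTCAGRABBACYAGRCCCACAGSGGTGDGGTY-3'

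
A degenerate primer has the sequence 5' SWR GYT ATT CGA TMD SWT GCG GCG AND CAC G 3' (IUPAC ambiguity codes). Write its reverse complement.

Standard pairs A↔T, G↔C; ambiguity codes pair R↔Y, M↔K, W↔W, S↔S, D↔H, N↔N. Complement (SWYCRATAAGCTAKHSWACGCCGCTNHGTGC), then reverse for 5'→3'.

5′-CGTGHNTCGCCGCAWSHKATCGAATARCYWS-3′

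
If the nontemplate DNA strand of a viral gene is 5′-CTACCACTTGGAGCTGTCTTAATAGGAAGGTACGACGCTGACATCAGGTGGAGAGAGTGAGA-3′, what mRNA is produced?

5'-CUACCACUUGGAGCUGUCUUAAUAGGAAGGUACGACGCUGACAUCAGGUGGAGAGAGUGAGA-3'

The mRNA is synthesized from the template strand, so it matches the coding strand with T replaced by U.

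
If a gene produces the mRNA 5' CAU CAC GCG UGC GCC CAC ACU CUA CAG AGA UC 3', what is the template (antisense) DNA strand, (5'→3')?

5'-GATCTCTGTAGAGTGTGGGCGCACGCGTGATG-3'

Replace U with T to get the coding DNA strand: CATCACGCGTGCGCCCACACTCTACAGAGATC. The template strand is its reverse complement (complement GTAGTGCGCACGCGGGTGTGAGATGTCTCTAG, then reverse).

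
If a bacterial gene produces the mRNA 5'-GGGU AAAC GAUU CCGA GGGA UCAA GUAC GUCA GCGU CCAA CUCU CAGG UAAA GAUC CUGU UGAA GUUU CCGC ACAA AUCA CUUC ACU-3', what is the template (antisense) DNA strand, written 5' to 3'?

5'-AGTGAAGTGATTTGTGCGGAAACTTCAACAGGATCTTTACCTGAGAGTTGGACGCTGACGTACTTGATCCCTCGGAATCGTTTACCC-3'

Replace U with T to get the coding DNA strand: GGGTAAACGATTCCGAGGGATCAAGTACGTCAGCGTCCAACTCTCAGGTAAAGATCCTGTTGAAGTTTCCGCACAAATCACTTCACT. The template strand is its reverse complement (complement CCCATTTGCTAAGGCTCCCTAGTTCATGCAGTCGCAGGTTGAGAGTCCATTTCTAGGACAACTTCAAAGGCGTGTTTAGTGAAGTGA, then reverse).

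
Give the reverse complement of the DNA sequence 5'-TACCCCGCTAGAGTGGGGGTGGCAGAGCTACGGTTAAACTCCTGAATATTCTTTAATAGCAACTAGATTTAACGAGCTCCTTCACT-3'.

Reading the sequence 3'→5' and pairing each base (A↔T, G↔C) gives the reverse complement directly.

5'-AGTGAAGGAGCTCGTTAAATCTAGTTGCTATTAAAGAATATTCAGGAGTTTAACCGTAGCTCTGCCACCCCCACTCTAGCGGGGTA-3'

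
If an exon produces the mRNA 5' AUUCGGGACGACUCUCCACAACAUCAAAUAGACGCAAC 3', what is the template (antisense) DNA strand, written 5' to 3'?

5′-GTTGCGTCTATTTGATGTTGTGGAGAGTCGTCCCGAAT-3′

Replace U with T to get the coding DNA strand: ATTCGGGACGACTCTCCACAACATCAAATAGACGCAAC. The template strand is its reverse complement (complement TAAGCCCTGCTGAGAGGTGTTGTAGTTTATCTGCGTTG, then reverse).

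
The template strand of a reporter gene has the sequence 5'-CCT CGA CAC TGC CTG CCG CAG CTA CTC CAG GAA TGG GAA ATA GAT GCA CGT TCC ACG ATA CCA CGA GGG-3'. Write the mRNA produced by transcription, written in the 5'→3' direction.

5'-CCCUCGUGGUAUCGUGGAACGUGCAUCUAUUUCCCAUUCCUGGAGUAGCUGCGGCAGGCAGUGUCGAGG-3'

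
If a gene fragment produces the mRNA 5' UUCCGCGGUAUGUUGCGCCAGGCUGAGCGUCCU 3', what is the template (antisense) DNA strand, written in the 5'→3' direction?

Replace U with T to get the coding DNA strand: TTCCGCGGTATGTTGCGCCAGGCTGAGCGTCCT. The template strand is its reverse complement (complement AAGGCGCCATACAACGCGGTCCGACTCGCAGGA, then reverse).

5'-AGGACGCTCAGCCTGGCGCAACATACCGCGGAA-3'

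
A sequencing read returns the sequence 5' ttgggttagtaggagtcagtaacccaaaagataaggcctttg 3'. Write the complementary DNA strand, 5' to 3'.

5'-CAAAGGCCTTATCTTTTGGGTTACTGACTCCTACTAACCCAA-3'

Pairing A↔T and G↔C gives AACCCAATCATCCTCAGTCATTGGGTTTTCTATTCCGGAAAC, running 3'→5'. Reverse for the 5'→3' convention.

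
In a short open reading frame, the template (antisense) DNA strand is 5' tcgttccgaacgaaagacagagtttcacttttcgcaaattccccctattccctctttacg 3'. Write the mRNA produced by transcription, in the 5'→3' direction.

RNA polymerase reads the template 3'→5' and synthesizes mRNA 5'→3' by base-pairing (A→U, T→A, G↔C). The complement of the template is AGCAAGGCTTGCTTTCTGTCTCAAAGTGAAAAGCGTTTAAGGGGGATAAGGGAGAAATGC; antiparallel, so 5'→3' the coding strand is CGTAAAGAGGGAATAGGGGGAATTTGCGAAAAGTGAAACTCTGTCTTTCGTTCGGAACGA. Replace T with U for the mRNA.

5'-CGUAAAGAGGGAAUAGGGGGAAUUUGCGAAAAGUGAAACUCUGUCUUUCGUUCGGAACGA-3'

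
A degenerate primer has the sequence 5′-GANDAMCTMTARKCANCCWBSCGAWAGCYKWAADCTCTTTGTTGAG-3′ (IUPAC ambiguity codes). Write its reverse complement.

Standard pairs A↔T, G↔C; ambiguity codes pair R↔Y, M↔K, W↔W, S↔S, B↔V, D↔H, N↔N. Complement (CTNHTKGAKATYMGTNGGWVSGCTWTCGRMWTTHGAGAAACAACTC), then reverse for 5'→3'.

5'-CTCAACAAAGAGHTTWMRGCTWTCGSVWGGNTGMYTAKAGKTHNTC-3'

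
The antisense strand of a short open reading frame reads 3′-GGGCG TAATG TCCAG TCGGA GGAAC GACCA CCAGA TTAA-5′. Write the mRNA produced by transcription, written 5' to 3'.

5′-CCCGCAUUACAGGUCAGCCUCCUUGCUGGUGGUCUAAUU-3′

Reading the template 3'→5' as shown, RNA polymerase pairs each base (A→U, T→A, G↔C) to build mRNA 5'→3' directly.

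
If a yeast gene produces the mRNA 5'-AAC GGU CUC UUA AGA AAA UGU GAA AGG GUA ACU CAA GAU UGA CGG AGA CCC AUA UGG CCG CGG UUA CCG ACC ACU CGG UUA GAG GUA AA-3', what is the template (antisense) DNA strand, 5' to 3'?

5'-TTTACCTCTAACCGAGTGGTCGGTAACCGCGGCCATATGGGTCTCCGTCAATCTTGAGTTACCCTTTCACATTTTCTTAAGAGACCGTT-3'

Replace U with T to get the coding DNA strand: AACGGTCTCTTAAGAAAATGTGAAAGGGTAACTCAAGATTGACGGAGACCCATATGGCCGCGGTTACCGACCACTCGGTTAGAGGTAAA. The template strand is its reverse complement (complement TTGCCAGAGAATTCTTTTACACTTTCCCATTGAGTTCTAACTGCCTCTGGGTATACCGGCGCCAATGGCTGGTGAGCCAATCTCCATTT, then reverse).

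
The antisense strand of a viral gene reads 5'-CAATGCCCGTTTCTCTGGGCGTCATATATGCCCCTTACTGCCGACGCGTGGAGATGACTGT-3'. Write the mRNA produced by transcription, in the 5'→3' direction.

The mRNA has the sequence of the coding strand (reverse complement of the template) with T→U. Reverse complement of CAATGCCCGTTTCTCTGGGCGTCATATATGCCCCTTACTGCCGACGCGTGGAGATGACTGT is ACAGTCATCTCCACGCGTCGGCAGTAAGGGGCATATATGACGCCCAGAGAAACGGGCATTG; then T→U.

5′-ACAGUCAUCUCCACGCGUCGGCAGUAAGGGGCAUAUAUGACGCCCAGAGAAACGGGCAUUG-3′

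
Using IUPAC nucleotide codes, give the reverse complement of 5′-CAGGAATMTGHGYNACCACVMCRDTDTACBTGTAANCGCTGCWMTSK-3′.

5'-MSAKWGCAGCGNTTACAVGTAHAHYGKBGTGGTNRCDCAKATTCCTG-3'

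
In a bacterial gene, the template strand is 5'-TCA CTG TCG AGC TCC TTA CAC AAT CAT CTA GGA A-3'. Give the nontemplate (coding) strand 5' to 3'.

5'-TTCCTAGATGATTGTGTAAGGAGCTCGACAGTGA-3'

The coding strand is complementary and antiparallel to the template: take the complement (A↔T, G↔C) and reverse.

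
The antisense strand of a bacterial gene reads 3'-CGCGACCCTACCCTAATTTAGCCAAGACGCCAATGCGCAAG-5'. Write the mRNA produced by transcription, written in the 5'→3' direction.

Reading the template 3'→5' as shown, RNA polymerase pairs each base (A→U, T→A, G↔C) to build mRNA 5'→3' directly.

5′-GCGCUGGGAUGGGAUUAAAUCGGUUCUGCGGUUACGCGUUC-3′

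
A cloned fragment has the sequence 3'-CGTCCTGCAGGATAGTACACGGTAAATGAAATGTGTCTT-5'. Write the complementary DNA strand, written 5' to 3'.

The strand is given 3'→5', so its complement runs 5'→3' in the same left-to-right order: pair each base A↔T, G↔C.

5'-GCAGGACGTCCTATCATGTGCCATTTACTTTACACAGAA-3'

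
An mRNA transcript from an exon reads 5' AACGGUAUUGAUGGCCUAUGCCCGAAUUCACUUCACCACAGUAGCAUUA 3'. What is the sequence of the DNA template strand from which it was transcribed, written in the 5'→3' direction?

5'-TAATGCTACTGTGGTGAAGTGAATTCGGGCATAGGCCATCAATACCGTT-3'

Replace U with T to get the coding DNA strand: AACGGTATTGATGGCCTATGCCCGAATTCACTTCACCACAGTAGCATTA. The template strand is its reverse complement (complement TTGCCATAACTACCGGATACGGGCTTAAGTGAAGTGGTGTCATCGTAAT, then reverse).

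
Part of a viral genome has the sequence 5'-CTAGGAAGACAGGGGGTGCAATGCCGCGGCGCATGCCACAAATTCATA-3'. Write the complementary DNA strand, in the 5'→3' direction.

5′-TATGAATTTGTGGCATGCGCCGCGGCATTGCACCCCCTGTCTTCCTAG-3′

The complement of CTAGGAAGACAGGGGGTGCAATGCCGCGGCGCATGCCACAAATTCATA is GATCCTTCTGTCCCCCACGTTACGGCGCCGCGTACGGTGTTTAAGTAT (A↔T, G↔C). DNA strands are antiparallel, so the complementary strand runs 3'→5'; reversing gives the 5'→3' form.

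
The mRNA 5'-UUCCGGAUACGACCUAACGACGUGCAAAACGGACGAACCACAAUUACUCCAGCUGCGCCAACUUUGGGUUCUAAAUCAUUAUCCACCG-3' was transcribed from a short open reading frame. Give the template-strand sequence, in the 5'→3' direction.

Replace U with T to get the coding DNA strand: TTCCGGATACGACCTAACGACGTGCAAAACGGACGAACCACAATTACTCCAGCTGCGCCAACTTTGGGTTCTAAATCATTATCCACCG. The template strand is its reverse complement (complement AAGGCCTATGCTGGATTGCTGCACGTTTTGCCTGCTTGGTGTTAATGAGGTCGACGCGGTTGAAACCCAAGATTTAGTAATAGGTGGC, then reverse).

5'-CGGTGGATAATGATTTAGAACCCAAAGTTGGCGCAGCTGGAGTAATTGTGGTTCGTCCGTTTTGCACGTCGTTAGGTCGTATCCGGAA-3'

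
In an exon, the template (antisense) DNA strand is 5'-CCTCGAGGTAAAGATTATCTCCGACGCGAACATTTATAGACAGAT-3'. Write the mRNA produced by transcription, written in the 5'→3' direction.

The mRNA has the sequence of the coding strand (reverse complement of the template) with T→U. Reverse complement of CCTCGAGGTAAAGATTATCTCCGACGCGAACATTTATAGACAGAT is ATCTGTCTATAAATGTTCGCGTCGGAGATAATCTTTACCTCGAGG; then T→U.

5'-AUCUGUCUAUAAAUGUUCGCGUCGGAGAUAAUCUUUACCUCGAGG-3'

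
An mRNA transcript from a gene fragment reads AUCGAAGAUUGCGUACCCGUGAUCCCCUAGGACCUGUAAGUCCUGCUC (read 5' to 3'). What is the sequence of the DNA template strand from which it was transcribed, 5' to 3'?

Replace U with T to get the coding DNA strand: ATCGAAGATTGCGTACCCGTGATCCCCTAGGACCTGTAAGTCCTGCTC. The template strand is its reverse complement (complement TAGCTTCTAACGCATGGGCACTAGGGGATCCTGGACATTCAGGACGAG, then reverse).

5'-GAGCAGGACTTACAGGTCCTAGGGGATCACGGGTACGCAATCTTCGAT-3'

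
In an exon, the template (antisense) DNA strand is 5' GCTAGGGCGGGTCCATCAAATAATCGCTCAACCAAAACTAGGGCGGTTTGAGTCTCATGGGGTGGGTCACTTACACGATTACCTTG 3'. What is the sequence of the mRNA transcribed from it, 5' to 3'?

RNA polymerase reads the template 3'→5' and synthesizes mRNA 5'→3' by base-pairing (A→U, T→A, G↔C). The complement of the template is CGATCCCGCCCAGGTAGTTTATTAGCGAGTTGGTTTTGATCCCGCCAAACTCAGAGTACCCCACCCAGTGAATGTGCTAATGGAAC; antiparallel, so 5'→3' the coding strand is CAAGGTAATCGTGTAAGTGACCCACCCCATGAGACTCAAACCGCCCTAGTTTTGGTTGAGCGATTATTTGATGGACCCGCCCTAGC. Replace T with U for the mRNA.

5'-CAAGGUAAUCGUGUAAGUGACCCACCCCAUGAGACUCAAACCGCCCUAGUUUUGGUUGAGCGAUUAUUUGAUGGACCCGCCCUAGC-3'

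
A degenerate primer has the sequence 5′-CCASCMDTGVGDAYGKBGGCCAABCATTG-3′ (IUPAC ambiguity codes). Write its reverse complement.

5'-CAATGVTTGGCCVMCRTHCBCAHKGSTGG-3'

Standard pairs A↔T, G↔C; ambiguity codes pair Y↔R, M↔K, S↔S, B↔V, D↔H. Complement (GGTSGKHACBCHTRCMVCCGGTTVGTAAC), then reverse for 5'→3'.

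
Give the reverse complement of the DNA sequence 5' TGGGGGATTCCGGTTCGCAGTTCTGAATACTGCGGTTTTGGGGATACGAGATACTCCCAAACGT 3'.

Complement each base (A↔T, G↔C): ACCCCCTAAGGCCAAGCGTCAAGACTTATGACGCCAAAACCCCTATGCTCTATGAGGGTTTGCA. Then reverse.

5'-ACGTTTGGGAGTATCTCGTATCCCCAAAACCGCAGTATTCAGAACTGCGAACCGGAATCCCCCA-3'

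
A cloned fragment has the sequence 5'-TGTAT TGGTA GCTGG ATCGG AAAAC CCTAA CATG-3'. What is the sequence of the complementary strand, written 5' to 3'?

Pairing A↔T and G↔C gives ACATAACCATCGACCTAGCCTTTTGGGATTGTAC, running 3'→5'. Reverse for the 5'→3' convention.

5'-CATGTTAGGGTTTTCCGATCCAGCTACCAATACA-3'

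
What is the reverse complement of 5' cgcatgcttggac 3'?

5'-GTCCAAGCATGCG-3'

Reading the sequence 3'→5' and pairing each base (A↔T, G↔C) gives the reverse complement directly.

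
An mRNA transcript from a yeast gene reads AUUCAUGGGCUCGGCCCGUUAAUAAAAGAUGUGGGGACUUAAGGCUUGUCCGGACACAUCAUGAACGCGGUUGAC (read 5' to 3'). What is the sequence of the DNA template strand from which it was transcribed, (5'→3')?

5'-GTCAACCGCGTTCATGATGTGTCCGGACAAGCCTTAAGTCCCCACATCTTTTATTAACGGGCCGAGCCCATGAAT-3'

Replace U with T to get the coding DNA strand: ATTCATGGGCTCGGCCCGTTAATAAAAGATGTGGGGACTTAAGGCTTGTCCGGACACATCATGAACGCGGTTGAC. The template strand is its reverse complement (complement TAAGTACCCGAGCCGGGCAATTATTTTCTACACCCCTGAATTCCGAACAGGCCTGTGTAGTACTTGCGCCAACTG, then reverse).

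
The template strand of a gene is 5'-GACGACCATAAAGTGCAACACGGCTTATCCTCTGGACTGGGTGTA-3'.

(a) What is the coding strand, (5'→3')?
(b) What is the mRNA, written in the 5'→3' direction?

(a) 5′-TACACCCAGTCCAGAGGATAAGCCGTGTTGCACTTTATGGTCGTC-3′
(b) 5'-UACACCCAGUCCAGAGGAUAAGCCGUGUUGCACUUUAUGGUCGUC-3'

(a) The coding strand is the reverse complement of the template: complement CTGCTGGTATTTCACGTTGTGCCGAATAGGAGACCTGACCCACAT, then reverse.
(b) mRNA has the coding-strand sequence with T→U.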